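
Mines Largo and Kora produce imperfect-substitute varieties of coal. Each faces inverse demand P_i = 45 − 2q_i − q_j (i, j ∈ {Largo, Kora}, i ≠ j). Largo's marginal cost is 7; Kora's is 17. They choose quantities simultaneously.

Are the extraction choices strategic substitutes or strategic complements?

strategic substitutes

Mine Largo's profit: π = q_{Largo}(45 − 2q_{Largo} − q_{Kora}) − 7q_{Largo}.
∂π/∂q_{Largo} = 38 − 4q_{Largo} − q_{Kora} = 0 ⇒ q_{Largo} = 9.5 − 0.25q_{Kora}.
The best-response slope dq_{Largo}/dq_{Kora} = −0.25 < 0: the reaction function is downward-sloping, so the choices are strategic substitutes.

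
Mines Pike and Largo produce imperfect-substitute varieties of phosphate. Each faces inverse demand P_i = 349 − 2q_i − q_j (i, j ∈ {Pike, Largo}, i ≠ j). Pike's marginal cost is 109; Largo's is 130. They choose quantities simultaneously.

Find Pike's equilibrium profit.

4880.72

Mine Pike's profit: π = q_{Pike}(349 − 2q_{Pike} − q_{Largo}) − 109q_{Pike}.
∂π/∂q_{Pike} = 240 − 4q_{Pike} − q_{Largo} = 0 ⇒ q_{Pike} = 60 − 0.25q_{Largo}.
Similarly q_{Largo} = 54.75 − 0.25q_{Pike}.
Substituting the second reaction function into the first: q_{Pike} = 60 − 0.25(54.75 − 0.25q_{Pike}), which gives 0.9375q_{Pike} = 46.3125 ⇒ q_{Pike} = 49.4.
Then q_{Largo} = 54.75 − 0.25·49.4 = 42.4.
P_{Pike} = 349 − 2·49.4 − 42.4 = 207.8.
Profit = (207.8 − 109)·49.4 = 4880.72.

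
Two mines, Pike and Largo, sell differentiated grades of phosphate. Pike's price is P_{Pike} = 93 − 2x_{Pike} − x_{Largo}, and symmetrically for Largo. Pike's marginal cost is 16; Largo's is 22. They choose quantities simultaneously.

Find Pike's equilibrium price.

Mine Pike's profit: π = x_{Pike}(93 − 2x_{Pike} − x_{Largo}) − 16x_{Pike}.
∂π/∂x_{Pike} = 77 − 4x_{Pike} − x_{Largo} = 0 ⇒ x_{Pike} = 19.25 − 0.25x_{Largo}.
Similarly x_{Largo} = 17.75 − 0.25x_{Pike}.
Solving the two reaction functions simultaneously: (1 − (−0.25)(−0.25))x_{Pike} = 19.25 − 0.25·17.75, so 0.9375x_{Pike} = 14.8125 and x_{Pike} = 15.8.
Then x_{Largo} = 17.75 − 0.25·15.8 = 13.8.
P_{Pike} = 93 − 2·15.8 − 13.8 = 47.6.

47.6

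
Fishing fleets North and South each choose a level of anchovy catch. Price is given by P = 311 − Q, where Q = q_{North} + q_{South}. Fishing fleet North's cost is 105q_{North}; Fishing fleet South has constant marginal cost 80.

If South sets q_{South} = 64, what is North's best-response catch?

Fishing fleet North's profit: π = q_{North}(311 − (q_{North} + q_{South})) − 105q_{North}.
∂π/∂q_{North} = 206 − 2q_{North} − q_{South} = 0, so q_{North} = 103 − 0.5q_{South}.
At q_{South} = 64: q_{North} = 103 − 0.5·64 = 71.

71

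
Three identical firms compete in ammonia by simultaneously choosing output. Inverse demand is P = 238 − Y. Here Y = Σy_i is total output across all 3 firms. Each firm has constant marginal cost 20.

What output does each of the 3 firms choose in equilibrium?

54.5

A representative firm's profit is π_i = y_i(238 − Y) − 20y_i, with Y = y_i + Σ_{j≠i} y_j.
First-order condition: 218 − 2y_i − Σ_{j≠i} y_j = 0.
In a symmetric equilibrium every firm chooses the same y, so Σ_{j≠i} y_j = 2y. The condition becomes 218 − 4y = 0, giving y = 218/4 = 54.5.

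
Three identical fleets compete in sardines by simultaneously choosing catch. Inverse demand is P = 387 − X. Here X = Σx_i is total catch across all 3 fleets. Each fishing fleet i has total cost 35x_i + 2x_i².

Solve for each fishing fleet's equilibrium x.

44

A representative fishing fleet's profit is π_i = x_i(387 − X) − 35x_i − 2x_i², with X = x_i + Σ_{j≠i} x_j.
First-order condition: 352 − 6x_i − Σ_{j≠i} x_j = 0.
With identical fishing fleets, set every x_j = x: then 352 − 6x − 2x = 0, i.e. x = 352/8 = 44.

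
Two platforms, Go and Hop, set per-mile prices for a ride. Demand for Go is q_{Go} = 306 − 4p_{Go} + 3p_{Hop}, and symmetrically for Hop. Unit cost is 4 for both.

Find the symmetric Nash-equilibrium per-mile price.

64.4

Go's profit: π = (p_{Go} − 4)(306 − 4p_{Go} + 3p_{Hop}).
∂π/∂p_{Go} = 322 − 8p_{Go} + 3p_{Hop} = 0 ⇒ p_{Go} = 40.25 + 0.375p_{Hop}.
Setting p_{Go} = p_{Hop} in the reaction function: p_{Go} = 40.25 + 0.375p_{Go}, so p_{Go} = 40.25 / 0.625 = 64.4.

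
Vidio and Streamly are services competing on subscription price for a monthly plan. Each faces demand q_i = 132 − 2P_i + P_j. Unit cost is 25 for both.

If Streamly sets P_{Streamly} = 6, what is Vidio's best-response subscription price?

Vidio's profit: π = (P_{Vidio} − 25)(132 − 2P_{Vidio} + P_{Streamly}).
∂π/∂P_{Vidio} = 182 − 4P_{Vidio} + P_{Streamly} = 0 ⇒ P_{Vidio} = 45.5 + 0.25P_{Streamly}.
At P_{Streamly} = 6: P_{Vidio} = 45.5 + 0.25·6 = 47.

47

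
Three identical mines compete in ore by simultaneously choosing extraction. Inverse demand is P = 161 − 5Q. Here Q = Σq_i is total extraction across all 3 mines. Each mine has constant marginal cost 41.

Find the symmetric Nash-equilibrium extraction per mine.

6

A representative mine's profit is π_i = q_i(161 − 5Q) − 41q_i, with Q = q_i + Σ_{j≠i} q_j.
First-order condition: 120 − 10q_i − 5Σ_{j≠i} q_j = 0.
In a symmetric equilibrium every mine chooses the same q, so Σ_{j≠i} q_j = 2q. The condition becomes 120 − 20q = 0, giving q = 120/20 = 6.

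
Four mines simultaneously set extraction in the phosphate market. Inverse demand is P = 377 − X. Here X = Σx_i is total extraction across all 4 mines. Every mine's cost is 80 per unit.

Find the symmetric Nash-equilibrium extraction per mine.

A representative mine's profit is π_i = x_i(377 − X) − 80x_i, with X = x_i + Σ_{j≠i} x_j.
First-order condition: 297 − 2x_i − Σ_{j≠i} x_j = 0.
Imposing symmetry (x_j = x for all j) turns Σ_{j≠i} x_j into 3x, so 297 = 5x and x = 59.4.

59.4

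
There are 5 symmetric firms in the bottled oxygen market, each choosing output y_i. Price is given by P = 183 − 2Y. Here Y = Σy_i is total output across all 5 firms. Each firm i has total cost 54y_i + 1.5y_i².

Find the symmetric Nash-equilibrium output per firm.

8.6

A representative firm's profit is π_i = y_i(183 − 2Y) − 54y_i − 1.5y_i², with Y = y_i + Σ_{j≠i} y_j.
First-order condition: 129 − 7y_i − 2Σ_{j≠i} y_j = 0.
With identical firms, set every y_j = y: then 129 − 7y − 8y = 0, i.e. y = 129/15 = 8.6.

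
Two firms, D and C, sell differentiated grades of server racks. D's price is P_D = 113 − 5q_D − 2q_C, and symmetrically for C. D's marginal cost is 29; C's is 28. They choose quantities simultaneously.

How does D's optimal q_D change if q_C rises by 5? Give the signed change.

Firm D's profit: π = q_D(113 − 5q_D − 2q_C) − 29q_D.
∂π/∂q_D = 84 − 10q_D − 2q_C = 0 ⇒ q_D = 8.4 − 0.2q_C.
The reaction-function slope is −0.2, so a 5-unit rise in q_C moves q_D by −0.2 × 5 = −1. D's best response falls — the actions are strategic substitutes.

-1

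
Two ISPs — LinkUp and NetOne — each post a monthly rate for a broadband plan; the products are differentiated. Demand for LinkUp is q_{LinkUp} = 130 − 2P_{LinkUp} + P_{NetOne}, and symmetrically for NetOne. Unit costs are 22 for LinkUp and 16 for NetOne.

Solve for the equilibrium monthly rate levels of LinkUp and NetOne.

LinkUp's profit: π = (P_{LinkUp} − 22)(130 − 2P_{LinkUp} + P_{NetOne}).
∂π/∂P_{LinkUp} = 174 − 4P_{LinkUp} + P_{NetOne} = 0 ⇒ P_{LinkUp} = 43.5 + 0.25P_{NetOne}.
Similarly P_{NetOne} = 40.5 + 0.25P_{LinkUp}.
Plugging P_{NetOne} into LinkUp's best response: P_{LinkUp} = 43.5 + 0.25(40.5 + 0.25P_{LinkUp}) ⇒ 0.9375P_{LinkUp} = 53.625, so P_{LinkUp} = 57.2.
Then P_{NetOne} = 40.5 + 0.25·57.2 = 54.8.

57.2, 54.8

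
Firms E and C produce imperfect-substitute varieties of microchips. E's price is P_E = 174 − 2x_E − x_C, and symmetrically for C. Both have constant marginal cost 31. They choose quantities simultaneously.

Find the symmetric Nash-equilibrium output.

Firm E's profit: π = x_E(174 − 2x_E − x_C) − 31x_E.
∂π/∂x_E = 143 − 4x_E − x_C = 0 ⇒ x_E = 35.75 − 0.25x_C.
The game is symmetric, so in equilibrium x_C = x_E: the reaction function gives 1.25x_E = 35.75, hence x_E = 28.6.

28.6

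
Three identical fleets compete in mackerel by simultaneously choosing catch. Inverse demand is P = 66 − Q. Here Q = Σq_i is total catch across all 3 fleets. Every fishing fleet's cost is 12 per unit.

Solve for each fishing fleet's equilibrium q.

A representative fishing fleet's profit is π_i = q_i(66 − Q) − 12q_i, with Q = q_i + Σ_{j≠i} q_j.
First-order condition: 54 − 2q_i − Σ_{j≠i} q_j = 0.
In a symmetric equilibrium every fishing fleet chooses the same q, so Σ_{j≠i} q_j = 2q. The condition becomes 54 − 4q = 0, giving q = 54/4 = 13.5.

13.5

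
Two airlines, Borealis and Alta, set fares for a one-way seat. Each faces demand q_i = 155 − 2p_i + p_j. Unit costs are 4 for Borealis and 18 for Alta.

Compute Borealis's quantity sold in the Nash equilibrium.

104.4

Borealis's profit: π = (p_{Borealis} − 4)(155 − 2p_{Borealis} + p_{Alta}).
∂π/∂p_{Borealis} = 163 − 4p_{Borealis} + p_{Alta} = 0 ⇒ p_{Borealis} = 40.75 + 0.25p_{Alta}.
Similarly p_{Alta} = 47.75 + 0.25p_{Borealis}.
Substituting the second reaction function into the first: p_{Borealis} = 40.75 + 0.25(47.75 + 0.25p_{Borealis}), which gives 0.9375p_{Borealis} = 52.6875 ⇒ p_{Borealis} = 56.2.
Then p_{Alta} = 47.75 + 0.25·56.2 = 61.8.
q_{Borealis} = 155 − 2·56.2 + 61.8 = 104.4.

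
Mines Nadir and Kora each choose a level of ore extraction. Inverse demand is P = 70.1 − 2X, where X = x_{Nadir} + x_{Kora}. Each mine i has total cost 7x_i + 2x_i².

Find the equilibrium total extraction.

12.62

Mine Nadir's profit: π = x_{Nadir}(70.1 − 2(x_{Nadir} + x_{Kora})) − 7x_{Nadir} − 2x_{Nadir}².
∂π/∂x_{Nadir} = 63.1 − 8x_{Nadir} − 2x_{Kora} = 0, so x_{Nadir} = 7.8875 − 0.25x_{Kora}.
Setting x_{Nadir} = x_{Kora} in the reaction function: x_{Nadir} = 7.8875 − 0.25x_{Nadir}, so x_{Nadir} = 7.8875 / 1.25 = 6.31.
Total extraction: 6.31 + 6.31 = 12.62.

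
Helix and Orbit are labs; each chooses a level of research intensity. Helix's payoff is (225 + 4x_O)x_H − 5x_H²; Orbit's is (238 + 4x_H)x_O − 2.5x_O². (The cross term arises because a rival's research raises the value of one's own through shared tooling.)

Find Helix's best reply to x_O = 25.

32.5

Expanding Helix's payoff: 225x_H + 4x_Ox_H − 5x_H².
∂π/∂x_H = 225 + 4x_O − 10x_H = 0, so x_H = 22.5 + 0.4x_O.
At x_O = 25: x_H = 22.5 + 0.4·25 = 32.5.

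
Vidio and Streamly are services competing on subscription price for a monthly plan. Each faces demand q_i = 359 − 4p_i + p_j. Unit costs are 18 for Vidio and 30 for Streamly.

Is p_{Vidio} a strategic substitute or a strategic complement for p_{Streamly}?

strategic complements

Vidio's profit: π = (p_{Vidio} − 18)(359 − 4p_{Vidio} + p_{Streamly}).
∂π/∂p_{Vidio} = 431 − 8p_{Vidio} + p_{Streamly} = 0 ⇒ p_{Vidio} = 53.875 + 0.125p_{Streamly}.
The best-response slope dp_{Vidio}/dp_{Streamly} = 0.125 > 0: the reaction function is upward-sloping, so the choices are strategic complements.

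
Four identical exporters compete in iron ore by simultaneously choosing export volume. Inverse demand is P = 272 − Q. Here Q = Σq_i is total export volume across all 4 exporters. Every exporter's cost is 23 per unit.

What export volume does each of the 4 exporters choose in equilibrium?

A representative exporter's profit is π_i = q_i(272 − Q) − 23q_i, with Q = q_i + Σ_{j≠i} q_j.
First-order condition: 249 − 2q_i − Σ_{j≠i} q_j = 0.
In a symmetric equilibrium every exporter chooses the same q, so Σ_{j≠i} q_j = 3q. The condition becomes 249 − 5q = 0, giving q = 249/5 = 49.8.

49.8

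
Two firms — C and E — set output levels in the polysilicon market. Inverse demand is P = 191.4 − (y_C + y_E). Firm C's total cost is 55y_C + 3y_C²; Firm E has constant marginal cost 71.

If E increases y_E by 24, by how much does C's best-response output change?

Firm C's profit: π = y_C(191.4 − (y_C + y_E)) − 55y_C − 3y_C².
∂π/∂y_C = 136.4 − 8y_C − y_E = 0, so y_C = 17.05 − 0.125y_E.
The reaction-function slope is −0.125, so a 24-unit rise in y_E moves y_C by −0.125 × 24 = −3. C's best response falls — the actions are strategic substitutes.

-3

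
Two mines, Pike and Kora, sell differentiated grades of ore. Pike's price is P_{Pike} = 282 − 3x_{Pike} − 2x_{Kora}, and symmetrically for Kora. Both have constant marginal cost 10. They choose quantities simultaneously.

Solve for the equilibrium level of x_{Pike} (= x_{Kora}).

34

Mine Pike's profit: π = x_{Pike}(282 − 3x_{Pike} − 2x_{Kora}) − 10x_{Pike}.
∂π/∂x_{Pike} = 272 − 6x_{Pike} − 2x_{Kora} = 0 ⇒ x_{Pike} = 136/3 − (1/3)x_{Kora}.
By symmetry x_{Kora} = x_{Pike}; substituting into the reaction function, (4/3)x_{Pike} = 136/3 and x_{Pike} = 34.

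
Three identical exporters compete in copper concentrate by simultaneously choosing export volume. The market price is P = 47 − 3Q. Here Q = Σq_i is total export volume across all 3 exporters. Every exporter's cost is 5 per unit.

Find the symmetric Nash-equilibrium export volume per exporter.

3.5

A representative exporter's profit is π_i = q_i(47 − 3Q) − 5q_i, with Q = q_i + Σ_{j≠i} q_j.
First-order condition: 42 − 6q_i − 3Σ_{j≠i} q_j = 0.
Imposing symmetry (q_j = q for all j) turns Σ_{j≠i} q_j into 2q, so 42 = 12q and q = 3.5.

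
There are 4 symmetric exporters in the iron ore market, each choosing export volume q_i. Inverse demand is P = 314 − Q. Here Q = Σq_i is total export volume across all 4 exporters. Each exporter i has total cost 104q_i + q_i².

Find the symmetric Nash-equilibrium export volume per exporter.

30

A representative exporter's profit is π_i = q_i(314 − Q) − 104q_i − q_i², with Q = q_i + Σ_{j≠i} q_j.
First-order condition: 210 − 4q_i − Σ_{j≠i} q_j = 0.
In a symmetric equilibrium every exporter chooses the same q, so Σ_{j≠i} q_j = 3q. The condition becomes 210 − 7q = 0, giving q = 210/7 = 30.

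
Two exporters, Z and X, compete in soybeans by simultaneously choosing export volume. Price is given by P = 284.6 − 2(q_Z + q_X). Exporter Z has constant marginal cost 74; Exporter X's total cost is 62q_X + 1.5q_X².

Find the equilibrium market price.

Exporter Z's profit: π = q_Z(284.6 − 2(q_Z + q_X)) − 74q_Z.
∂π/∂q_Z = 210.6 − 4q_Z − 2q_X = 0, so q_Z = 52.65 − 0.5q_X.
For X: ∂π/∂q_X = 222.6 − 7q_X − 2q_Z = 0 ⇒ q_X = 31.8 − (2/7)q_Z.
Solving the two reaction functions simultaneously: (1 − (−0.5)(−2/7))q_Z = 52.65 − 0.5·31.8, so (6/7)q_Z = 36.75 and q_Z = 42.875.
Then q_X = 31.8 − (2/7)·42.875 = 19.55.
Equilibrium price: P = 284.6 − 2·62.425 = 159.75.

159.75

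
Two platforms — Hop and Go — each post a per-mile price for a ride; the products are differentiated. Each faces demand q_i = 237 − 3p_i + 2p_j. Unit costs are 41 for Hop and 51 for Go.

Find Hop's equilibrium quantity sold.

Hop's profit: π = (p_{Hop} − 41)(237 − 3p_{Hop} + 2p_{Go}).
∂π/∂p_{Hop} = 360 − 6p_{Hop} + 2p_{Go} = 0 ⇒ p_{Hop} = 60 + (1/3)p_{Go}.
Similarly p_{Go} = 65 + (1/3)p_{Hop}.
Plugging p_{Go} into Hop's best response: p_{Hop} = 60 + (1/3)(65 + (1/3)p_{Hop}) ⇒ (8/9)p_{Hop} = 245/3, so p_{Hop} = 91.875.
Then p_{Go} = 65 + (1/3)·91.875 = 95.625.
q_{Hop} = 237 − 3·91.875 + 2·95.625 = 152.625.

152.625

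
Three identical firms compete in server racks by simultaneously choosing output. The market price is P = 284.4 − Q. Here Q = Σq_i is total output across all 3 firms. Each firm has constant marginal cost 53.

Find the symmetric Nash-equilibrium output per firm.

A representative firm's profit is π_i = q_i(284.4 − Q) − 53q_i, with Q = q_i + Σ_{j≠i} q_j.
First-order condition: 231.4 − 2q_i − Σ_{j≠i} q_j = 0.
Imposing symmetry (q_j = q for all j) turns Σ_{j≠i} q_j into 2q, so 231.4 = 4q and q = 57.85.

57.85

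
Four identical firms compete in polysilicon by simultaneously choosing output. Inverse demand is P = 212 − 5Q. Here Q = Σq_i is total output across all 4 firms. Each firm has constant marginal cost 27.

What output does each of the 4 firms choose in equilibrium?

7.4

A representative firm's profit is π_i = q_i(212 − 5Q) − 27q_i, with Q = q_i + Σ_{j≠i} q_j.
First-order condition: 185 − 10q_i − 5Σ_{j≠i} q_j = 0.
With identical firms, set every q_j = q: then 185 − 10q − 15q = 0, i.e. q = 185/25 = 7.4.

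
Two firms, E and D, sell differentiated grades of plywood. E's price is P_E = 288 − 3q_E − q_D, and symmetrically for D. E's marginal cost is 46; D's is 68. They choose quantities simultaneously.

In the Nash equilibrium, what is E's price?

Firm E's profit: π = q_E(288 − 3q_E − q_D) − 46q_E.
∂π/∂q_E = 242 − 6q_E − q_D = 0 ⇒ q_E = 121/3 − (1/6)q_D.
Similarly q_D = 110/3 − (1/6)q_E.
Substituting the second reaction function into the first: q_E = 121/3 − (1/6)(110/3 − (1/6)q_E), which gives (35/36)q_E = 308/9 ⇒ q_E = 35.2.
Then q_D = 110/3 − (1/6)·35.2 = 30.8.
P_E = 288 − 3·35.2 − 30.8 = 151.6.

151.6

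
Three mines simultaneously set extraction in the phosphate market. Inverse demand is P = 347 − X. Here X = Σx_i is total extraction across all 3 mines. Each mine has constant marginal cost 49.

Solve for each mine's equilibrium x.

74.5

A representative mine's profit is π_i = x_i(347 − X) − 49x_i, with X = x_i + Σ_{j≠i} x_j.
First-order condition: 298 − 2x_i − Σ_{j≠i} x_j = 0.
Imposing symmetry (x_j = x for all j) turns Σ_{j≠i} x_j into 2x, so 298 = 4x and x = 74.5.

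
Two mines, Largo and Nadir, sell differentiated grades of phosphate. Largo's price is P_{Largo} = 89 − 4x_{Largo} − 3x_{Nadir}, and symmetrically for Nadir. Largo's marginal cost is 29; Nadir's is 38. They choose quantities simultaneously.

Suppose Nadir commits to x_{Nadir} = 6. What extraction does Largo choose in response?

Mine Largo's profit: π = x_{Largo}(89 − 4x_{Largo} − 3x_{Nadir}) − 29x_{Largo}.
∂π/∂x_{Largo} = 60 − 8x_{Largo} − 3x_{Nadir} = 0 ⇒ x_{Largo} = 7.5 − 0.375x_{Nadir}.
At x_{Nadir} = 6: x_{Largo} = 7.5 − 0.375·6 = 5.25.

5.25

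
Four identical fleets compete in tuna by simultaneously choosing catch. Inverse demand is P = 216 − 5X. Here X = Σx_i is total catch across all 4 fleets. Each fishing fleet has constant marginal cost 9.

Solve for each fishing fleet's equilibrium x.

8.28

A representative fishing fleet's profit is π_i = x_i(216 − 5X) − 9x_i, with X = x_i + Σ_{j≠i} x_j.
First-order condition: 207 − 10x_i − 5Σ_{j≠i} x_j = 0.
With identical fishing fleets, set every x_j = x: then 207 − 10x − 15x = 0, i.e. x = 207/25 = 8.28.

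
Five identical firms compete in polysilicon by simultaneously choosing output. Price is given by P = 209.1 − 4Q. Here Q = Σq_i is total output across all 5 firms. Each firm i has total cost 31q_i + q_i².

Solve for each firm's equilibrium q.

A representative firm's profit is π_i = q_i(209.1 − 4Q) − 31q_i − q_i², with Q = q_i + Σ_{j≠i} q_j.
First-order condition: 178.1 − 10q_i − 4Σ_{j≠i} q_j = 0.
Imposing symmetry (q_j = q for all j) turns Σ_{j≠i} q_j into 4q, so 178.1 = 26q and q = 6.85.

6.85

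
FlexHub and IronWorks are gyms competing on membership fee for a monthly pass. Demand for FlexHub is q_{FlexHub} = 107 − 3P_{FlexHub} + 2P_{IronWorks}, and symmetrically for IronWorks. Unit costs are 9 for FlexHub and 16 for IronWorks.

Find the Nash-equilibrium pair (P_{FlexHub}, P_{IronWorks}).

FlexHub's profit: π = (P_{FlexHub} − 9)(107 − 3P_{FlexHub} + 2P_{IronWorks}).
∂π/∂P_{FlexHub} = 134 − 6P_{FlexHub} + 2P_{IronWorks} = 0 ⇒ P_{FlexHub} = 67/3 + (1/3)P_{IronWorks}.
Similarly P_{IronWorks} = 155/6 + (1/3)P_{FlexHub}.
Substituting the second reaction function into the first: P_{FlexHub} = 67/3 + (1/3)(155/6 + (1/3)P_{FlexHub}), which gives (8/9)P_{FlexHub} = 557/18 ⇒ P_{FlexHub} = 34.8125.
Then P_{IronWorks} = 155/6 + (1/3)·34.8125 = 37.4375.

34.8125, 37.4375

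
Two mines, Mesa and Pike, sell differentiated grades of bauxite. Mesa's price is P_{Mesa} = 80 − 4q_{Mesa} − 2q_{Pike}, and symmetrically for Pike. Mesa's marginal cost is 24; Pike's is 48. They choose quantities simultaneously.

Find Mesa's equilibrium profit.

Mine Mesa's profit: π = q_{Mesa}(80 − 4q_{Mesa} − 2q_{Pike}) − 24q_{Mesa}.
∂π/∂q_{Mesa} = 56 − 8q_{Mesa} − 2q_{Pike} = 0 ⇒ q_{Mesa} = 7 − 0.25q_{Pike}.
Similarly q_{Pike} = 4 − 0.25q_{Mesa}.
Substituting the second reaction function into the first: q_{Mesa} = 7 − 0.25(4 − 0.25q_{Mesa}), which gives 0.9375q_{Mesa} = 6 ⇒ q_{Mesa} = 6.4.
Then q_{Pike} = 4 − 0.25·6.4 = 2.4.
P_{Mesa} = 80 − 4·6.4 − 2·2.4 = 49.6.
Profit = (49.6 − 24)·6.4 = 163.84.

163.84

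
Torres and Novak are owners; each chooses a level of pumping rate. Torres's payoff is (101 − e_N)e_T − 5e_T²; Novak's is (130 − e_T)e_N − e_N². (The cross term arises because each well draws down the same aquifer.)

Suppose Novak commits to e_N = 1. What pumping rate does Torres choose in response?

10

Expanding Torres's payoff: 101e_T − e_Ne_T − 5e_T².
∂π/∂e_T = 101 − e_N − 10e_T = 0, so e_T = 10.1 − 0.1e_N.
At e_N = 1: e_T = 10.1 − 0.1·1 = 10.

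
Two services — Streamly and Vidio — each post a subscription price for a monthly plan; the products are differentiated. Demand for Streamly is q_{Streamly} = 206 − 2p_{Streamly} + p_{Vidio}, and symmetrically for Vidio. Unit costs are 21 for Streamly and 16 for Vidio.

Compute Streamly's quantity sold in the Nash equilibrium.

122

Streamly's profit: π = (p_{Streamly} − 21)(206 − 2p_{Streamly} + p_{Vidio}).
∂π/∂p_{Streamly} = 248 − 4p_{Streamly} + p_{Vidio} = 0 ⇒ p_{Streamly} = 62 + 0.25p_{Vidio}.
Similarly p_{Vidio} = 59.5 + 0.25p_{Streamly}.
Solving the two reaction functions simultaneously: (1 − (0.25)(0.25))p_{Streamly} = 62 + 0.25·59.5, so 0.9375p_{Streamly} = 76.875 and p_{Streamly} = 82.
Then p_{Vidio} = 59.5 + 0.25·82 = 80.
q_{Streamly} = 206 − 2·82 + 80 = 122.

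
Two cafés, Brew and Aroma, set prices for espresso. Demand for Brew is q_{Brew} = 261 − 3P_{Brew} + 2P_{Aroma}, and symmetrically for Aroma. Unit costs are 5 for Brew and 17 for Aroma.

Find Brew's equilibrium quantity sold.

Brew's profit: π = (P_{Brew} − 5)(261 − 3P_{Brew} + 2P_{Aroma}).
∂π/∂P_{Brew} = 276 − 6P_{Brew} + 2P_{Aroma} = 0 ⇒ P_{Brew} = 46 + (1/3)P_{Aroma}.
Similarly P_{Aroma} = 52 + (1/3)P_{Brew}.
Substituting the second reaction function into the first: P_{Brew} = 46 + (1/3)(52 + (1/3)P_{Brew}), which gives (8/9)P_{Brew} = 190/3 ⇒ P_{Brew} = 71.25.
Then P_{Aroma} = 52 + (1/3)·71.25 = 75.75.
q_{Brew} = 261 − 3·71.25 + 2·75.75 = 198.75.

198.75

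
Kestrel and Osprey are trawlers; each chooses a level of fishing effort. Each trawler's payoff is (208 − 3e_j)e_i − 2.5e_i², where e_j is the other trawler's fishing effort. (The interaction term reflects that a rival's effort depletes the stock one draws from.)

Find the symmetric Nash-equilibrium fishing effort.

26

Kestrel's payoff is (208 − 3e_O)e_K − 2.5e_K².
∂π/∂e_K = 208 − 3e_O − 5e_K = 0, so e_K = 41.6 − 0.6e_O.
By symmetry e_O = e_K; substituting into the reaction function, 1.6e_K = 41.6 and e_K = 26.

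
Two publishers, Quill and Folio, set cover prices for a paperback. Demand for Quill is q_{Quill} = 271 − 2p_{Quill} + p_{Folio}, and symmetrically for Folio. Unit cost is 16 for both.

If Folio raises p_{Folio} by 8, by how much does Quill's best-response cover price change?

Quill's profit: π = (p_{Quill} − 16)(271 − 2p_{Quill} + p_{Folio}).
∂π/∂p_{Quill} = 303 − 4p_{Quill} + p_{Folio} = 0 ⇒ p_{Quill} = 75.75 + 0.25p_{Folio}.
The reaction-function slope is 0.25, so an 8-unit rise in p_{Folio} moves p_{Quill} by 0.25 × 8 = 2. Quill's best response rises — the actions are strategic complements.

2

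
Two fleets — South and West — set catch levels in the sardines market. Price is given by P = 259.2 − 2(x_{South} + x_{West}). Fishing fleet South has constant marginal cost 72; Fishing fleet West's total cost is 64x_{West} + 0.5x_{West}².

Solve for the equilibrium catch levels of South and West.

Fishing fleet South's profit: π = x_{South}(259.2 − 2(x_{South} + x_{West})) − 72x_{South}.
∂π/∂x_{South} = 187.2 − 4x_{South} − 2x_{West} = 0, so x_{South} = 46.8 − 0.5x_{West}.
For West: ∂π/∂x_{West} = 195.2 − 5x_{West} − 2x_{South} = 0 ⇒ x_{West} = 39.04 − 0.4x_{South}.
Plugging x_{West} into South's best response: x_{South} = 46.8 − 0.5(39.04 − 0.4x_{South}) ⇒ 0.8x_{South} = 27.28, so x_{South} = 34.1.
Then x_{West} = 39.04 − 0.4·34.1 = 25.4.

34.1, 25.4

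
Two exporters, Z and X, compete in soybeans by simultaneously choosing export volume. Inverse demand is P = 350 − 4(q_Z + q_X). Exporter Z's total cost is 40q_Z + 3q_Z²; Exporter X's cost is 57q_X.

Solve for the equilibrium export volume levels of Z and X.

Exporter Z's profit: π = q_Z(350 − 4(q_Z + q_X)) − 40q_Z − 3q_Z².
∂π/∂q_Z = 310 − 14q_Z − 4q_X = 0, so q_Z = 155/7 − (2/7)q_X.
For X: ∂π/∂q_X = 293 − 8q_X − 4q_Z = 0 ⇒ q_X = 36.625 − 0.5q_Z.
Plugging q_X into Z's best response: q_Z = 155/7 − (2/7)(36.625 − 0.5q_Z) ⇒ (6/7)q_Z = 327/28, so q_Z = 13.625.
Then q_X = 36.625 − 0.5·13.625 = 29.8125.

13.625, 29.8125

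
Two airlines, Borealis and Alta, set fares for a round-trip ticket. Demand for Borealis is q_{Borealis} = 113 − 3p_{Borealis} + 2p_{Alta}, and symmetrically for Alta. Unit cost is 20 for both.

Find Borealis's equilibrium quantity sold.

69.75

Borealis's profit: π = (p_{Borealis} − 20)(113 − 3p_{Borealis} + 2p_{Alta}).
∂π/∂p_{Borealis} = 173 − 6p_{Borealis} + 2p_{Alta} = 0 ⇒ p_{Borealis} = 173/6 + (1/3)p_{Alta}.
The game is symmetric, so in equilibrium p_{Alta} = p_{Borealis}: the reaction function gives (2/3)p_{Borealis} = 173/6, hence p_{Borealis} = 43.25.
q_{Borealis} = 113 − 3·43.25 + 2·43.25 = 69.75.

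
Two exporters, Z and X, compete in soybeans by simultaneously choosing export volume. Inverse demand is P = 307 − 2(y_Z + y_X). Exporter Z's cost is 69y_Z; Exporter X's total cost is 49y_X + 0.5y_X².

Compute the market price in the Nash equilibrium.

Exporter Z's profit: π = y_Z(307 − 2(y_Z + y_X)) − 69y_Z.
∂π/∂y_Z = 238 − 4y_Z − 2y_X = 0, so y_Z = 59.5 − 0.5y_X.
For X: ∂π/∂y_X = 258 − 5y_X − 2y_Z = 0 ⇒ y_X = 51.6 − 0.4y_Z.
Substituting the second reaction function into the first: y_Z = 59.5 − 0.5(51.6 − 0.4y_Z), which gives 0.8y_Z = 33.7 ⇒ y_Z = 42.125.
Then y_X = 51.6 − 0.4·42.125 = 34.75.
Equilibrium price: P = 307 − 2·76.875 = 153.25.

153.25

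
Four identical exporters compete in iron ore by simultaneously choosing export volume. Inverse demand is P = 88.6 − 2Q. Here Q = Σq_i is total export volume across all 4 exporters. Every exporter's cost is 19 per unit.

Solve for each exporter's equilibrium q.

6.96

A representative exporter's profit is π_i = q_i(88.6 − 2Q) − 19q_i, with Q = q_i + Σ_{j≠i} q_j.
First-order condition: 69.6 − 4q_i − 2Σ_{j≠i} q_j = 0.
In a symmetric equilibrium every exporter chooses the same q, so Σ_{j≠i} q_j = 3q. The condition becomes 69.6 − 10q = 0, giving q = 69.6/10 = 6.96.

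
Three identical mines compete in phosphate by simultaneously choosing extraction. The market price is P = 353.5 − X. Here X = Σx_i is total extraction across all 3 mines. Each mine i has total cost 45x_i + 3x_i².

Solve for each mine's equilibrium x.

30.85

A representative mine's profit is π_i = x_i(353.5 − X) − 45x_i − 3x_i², with X = x_i + Σ_{j≠i} x_j.
First-order condition: 308.5 − 8x_i − Σ_{j≠i} x_j = 0.
Imposing symmetry (x_j = x for all j) turns Σ_{j≠i} x_j into 2x, so 308.5 = 10x and x = 30.85.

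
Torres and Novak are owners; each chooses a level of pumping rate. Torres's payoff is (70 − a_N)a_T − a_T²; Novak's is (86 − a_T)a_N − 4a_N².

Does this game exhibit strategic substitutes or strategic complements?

Expanding Torres's payoff: 70a_T − a_Na_T − a_T².
∂π/∂a_T = 70 − a_N − 2a_T = 0, so a_T = 35 − 0.5a_N.
The best-response slope da_T/da_N = −0.5 < 0: the reaction function is downward-sloping, so the choices are strategic substitutes.

strategic substitutes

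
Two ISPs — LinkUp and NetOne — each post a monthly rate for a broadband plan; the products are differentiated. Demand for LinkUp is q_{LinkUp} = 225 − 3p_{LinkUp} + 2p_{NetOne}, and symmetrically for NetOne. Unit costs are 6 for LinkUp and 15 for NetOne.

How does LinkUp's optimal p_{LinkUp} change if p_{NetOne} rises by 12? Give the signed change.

LinkUp's profit: π = (p_{LinkUp} − 6)(225 − 3p_{LinkUp} + 2p_{NetOne}).
∂π/∂p_{LinkUp} = 243 − 6p_{LinkUp} + 2p_{NetOne} = 0 ⇒ p_{LinkUp} = 40.5 + (1/3)p_{NetOne}.
The reaction-function slope is 1/3, so a 12-unit rise in p_{NetOne} moves p_{LinkUp} by 1/3 × 12 = 4. LinkUp's best response rises — the actions are strategic complements.

4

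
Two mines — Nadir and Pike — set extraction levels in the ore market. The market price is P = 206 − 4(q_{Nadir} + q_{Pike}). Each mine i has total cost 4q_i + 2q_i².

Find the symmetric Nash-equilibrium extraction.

12.625

Mine Nadir's profit: π = q_{Nadir}(206 − 4(q_{Nadir} + q_{Pike})) − 4q_{Nadir} − 2q_{Nadir}².
∂π/∂q_{Nadir} = 202 − 12q_{Nadir} − 4q_{Pike} = 0, so q_{Nadir} = 101/6 − (1/3)q_{Pike}.
Setting q_{Nadir} = q_{Pike} in the reaction function: q_{Nadir} = 101/6 − (1/3)q_{Nadir}, so q_{Nadir} = (101/6) / (4/3) = 12.625.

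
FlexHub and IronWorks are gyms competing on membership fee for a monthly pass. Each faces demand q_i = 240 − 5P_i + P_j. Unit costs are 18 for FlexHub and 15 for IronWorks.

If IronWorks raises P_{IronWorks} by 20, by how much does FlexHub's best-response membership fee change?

2

FlexHub's profit: π = (P_{FlexHub} − 18)(240 − 5P_{FlexHub} + P_{IronWorks}).
∂π/∂P_{FlexHub} = 330 − 10P_{FlexHub} + P_{IronWorks} = 0 ⇒ P_{FlexHub} = 33 + 0.1P_{IronWorks}.
The reaction-function slope is 0.1, so a 20-unit rise in P_{IronWorks} moves P_{FlexHub} by 0.1 × 20 = 2. FlexHub's best response rises — the actions are strategic complements.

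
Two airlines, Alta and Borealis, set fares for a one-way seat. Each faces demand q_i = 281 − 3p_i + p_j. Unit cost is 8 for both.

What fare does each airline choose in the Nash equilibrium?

61

Alta's profit: π = (p_{Alta} − 8)(281 − 3p_{Alta} + p_{Borealis}).
∂π/∂p_{Alta} = 305 − 6p_{Alta} + p_{Borealis} = 0 ⇒ p_{Alta} = 305/6 + (1/6)p_{Borealis}.
The game is symmetric, so in equilibrium p_{Borealis} = p_{Alta}: the reaction function gives (5/6)p_{Alta} = 305/6, hence p_{Alta} = 61.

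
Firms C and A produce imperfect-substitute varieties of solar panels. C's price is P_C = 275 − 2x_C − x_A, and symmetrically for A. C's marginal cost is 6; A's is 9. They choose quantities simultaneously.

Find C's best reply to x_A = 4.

66.25

Firm C's profit: π = x_C(275 − 2x_C − x_A) − 6x_C.
∂π/∂x_C = 269 − 4x_C − x_A = 0 ⇒ x_C = 67.25 − 0.25x_A.
At x_A = 4: x_C = 67.25 − 0.25·4 = 66.25.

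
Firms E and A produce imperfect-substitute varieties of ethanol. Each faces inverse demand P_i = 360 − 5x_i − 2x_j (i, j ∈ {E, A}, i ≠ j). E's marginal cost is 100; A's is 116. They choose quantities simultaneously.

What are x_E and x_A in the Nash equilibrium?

22, 20

Firm E's profit: π = x_E(360 − 5x_E − 2x_A) − 100x_E.
∂π/∂x_E = 260 − 10x_E − 2x_A = 0 ⇒ x_E = 26 − 0.2x_A.
Similarly x_A = 24.4 − 0.2x_E.
Plugging x_A into E's best response: x_E = 26 − 0.2(24.4 − 0.2x_E) ⇒ 0.96x_E = 21.12, so x_E = 22.
Then x_A = 24.4 − 0.2·22 = 20.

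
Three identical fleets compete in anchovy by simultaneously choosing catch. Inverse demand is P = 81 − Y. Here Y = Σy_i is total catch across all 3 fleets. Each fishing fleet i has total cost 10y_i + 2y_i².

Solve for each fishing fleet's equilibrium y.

A representative fishing fleet's profit is π_i = y_i(81 − Y) − 10y_i − 2y_i², with Y = y_i + Σ_{j≠i} y_j.
First-order condition: 71 − 6y_i − Σ_{j≠i} y_j = 0.
With identical fishing fleets, set every y_j = y: then 71 − 6y − 2y = 0, i.e. y = 71/8 = 8.875.

8.875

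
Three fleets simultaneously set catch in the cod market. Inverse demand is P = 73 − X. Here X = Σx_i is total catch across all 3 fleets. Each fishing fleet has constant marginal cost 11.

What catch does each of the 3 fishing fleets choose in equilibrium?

A representative fishing fleet's profit is π_i = x_i(73 − X) − 11x_i, with X = x_i + Σ_{j≠i} x_j.
First-order condition: 62 − 2x_i − Σ_{j≠i} x_j = 0.
In a symmetric equilibrium every fishing fleet chooses the same x, so Σ_{j≠i} x_j = 2x. The condition becomes 62 − 4x = 0, giving x = 62/4 = 15.5.

15.5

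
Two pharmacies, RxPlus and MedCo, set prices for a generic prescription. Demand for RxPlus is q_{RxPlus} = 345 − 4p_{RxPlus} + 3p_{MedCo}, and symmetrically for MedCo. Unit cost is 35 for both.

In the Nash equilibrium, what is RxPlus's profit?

15376

RxPlus's profit: π = (p_{RxPlus} − 35)(345 − 4p_{RxPlus} + 3p_{MedCo}).
∂π/∂p_{RxPlus} = 485 − 8p_{RxPlus} + 3p_{MedCo} = 0 ⇒ p_{RxPlus} = 60.625 + 0.375p_{MedCo}.
The game is symmetric, so in equilibrium p_{MedCo} = p_{RxPlus}: the reaction function gives 0.625p_{RxPlus} = 60.625, hence p_{RxPlus} = 97.
q_{RxPlus} = 345 − 4·97 + 3·97 = 248.
Profit = (97 − 35)·248 = 15376.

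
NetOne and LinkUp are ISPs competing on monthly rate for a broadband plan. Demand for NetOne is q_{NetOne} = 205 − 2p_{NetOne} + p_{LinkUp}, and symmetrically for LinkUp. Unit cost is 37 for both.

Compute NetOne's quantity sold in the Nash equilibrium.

NetOne's profit: π = (p_{NetOne} − 37)(205 − 2p_{NetOne} + p_{LinkUp}).
∂π/∂p_{NetOne} = 279 − 4p_{NetOne} + p_{LinkUp} = 0 ⇒ p_{NetOne} = 69.75 + 0.25p_{LinkUp}.
By symmetry p_{LinkUp} = p_{NetOne}; substituting into the reaction function, 0.75p_{NetOne} = 69.75 and p_{NetOne} = 93.
q_{NetOne} = 205 − 2·93 + 93 = 112.

112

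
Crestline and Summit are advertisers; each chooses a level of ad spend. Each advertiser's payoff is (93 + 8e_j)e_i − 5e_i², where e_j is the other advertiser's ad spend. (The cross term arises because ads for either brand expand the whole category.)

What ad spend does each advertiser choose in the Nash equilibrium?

46.5

Crestline's payoff is (93 + 8e_S)e_C − 5e_C².
∂π/∂e_C = 93 + 8e_S − 10e_C = 0, so e_C = 9.3 + 0.8e_S.
Setting e_C = e_S in the reaction function: e_C = 9.3 + 0.8e_C, so e_C = 9.3 / 0.2 = 46.5.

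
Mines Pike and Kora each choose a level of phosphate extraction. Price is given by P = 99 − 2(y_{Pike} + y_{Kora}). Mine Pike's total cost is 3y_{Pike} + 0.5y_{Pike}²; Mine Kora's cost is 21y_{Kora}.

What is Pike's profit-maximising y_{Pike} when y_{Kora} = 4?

17.6

Mine Pike's profit: π = y_{Pike}(99 − 2(y_{Pike} + y_{Kora})) − 3y_{Pike} − 0.5y_{Pike}².
∂π/∂y_{Pike} = 96 − 5y_{Pike} − 2y_{Kora} = 0, so y_{Pike} = 19.2 − 0.4y_{Kora}.
At y_{Kora} = 4: y_{Pike} = 19.2 − 0.4·4 = 17.6.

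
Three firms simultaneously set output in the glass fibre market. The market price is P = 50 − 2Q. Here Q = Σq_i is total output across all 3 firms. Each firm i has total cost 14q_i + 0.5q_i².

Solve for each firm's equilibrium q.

4

A representative firm's profit is π_i = q_i(50 − 2Q) − 14q_i − 0.5q_i², with Q = q_i + Σ_{j≠i} q_j.
First-order condition: 36 − 5q_i − 2Σ_{j≠i} q_j = 0.
In a symmetric equilibrium every firm chooses the same q, so Σ_{j≠i} q_j = 2q. The condition becomes 36 − 9q = 0, giving q = 36/9 = 4.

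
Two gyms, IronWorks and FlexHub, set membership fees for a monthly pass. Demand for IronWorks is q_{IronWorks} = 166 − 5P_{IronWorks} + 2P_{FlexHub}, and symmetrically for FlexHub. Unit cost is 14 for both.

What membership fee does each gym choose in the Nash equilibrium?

IronWorks's profit: π = (P_{IronWorks} − 14)(166 − 5P_{IronWorks} + 2P_{FlexHub}).
∂π/∂P_{IronWorks} = 236 − 10P_{IronWorks} + 2P_{FlexHub} = 0 ⇒ P_{IronWorks} = 23.6 + 0.2P_{FlexHub}.
Setting P_{IronWorks} = P_{FlexHub} in the reaction function: P_{IronWorks} = 23.6 + 0.2P_{IronWorks}, so P_{IronWorks} = 23.6 / 0.8 = 29.5.

29.5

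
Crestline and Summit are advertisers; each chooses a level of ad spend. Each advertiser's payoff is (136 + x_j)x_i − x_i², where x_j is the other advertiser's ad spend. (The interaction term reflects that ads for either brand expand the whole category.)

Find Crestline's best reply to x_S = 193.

Crestline's payoff is (136 + x_S)x_C − x_C².
∂π/∂x_C = 136 + x_S − 2x_C = 0, so x_C = 68 + 0.5x_S.
At x_S = 193: x_C = 68 + 0.5·193 = 164.5.

164.5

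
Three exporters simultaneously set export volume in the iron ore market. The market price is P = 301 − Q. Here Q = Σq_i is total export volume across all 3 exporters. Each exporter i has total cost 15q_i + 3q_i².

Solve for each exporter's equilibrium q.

28.6

A representative exporter's profit is π_i = q_i(301 − Q) − 15q_i − 3q_i², with Q = q_i + Σ_{j≠i} q_j.
First-order condition: 286 − 8q_i − Σ_{j≠i} q_j = 0.
In a symmetric equilibrium every exporter chooses the same q, so Σ_{j≠i} q_j = 2q. The condition becomes 286 − 10q = 0, giving q = 286/10 = 28.6.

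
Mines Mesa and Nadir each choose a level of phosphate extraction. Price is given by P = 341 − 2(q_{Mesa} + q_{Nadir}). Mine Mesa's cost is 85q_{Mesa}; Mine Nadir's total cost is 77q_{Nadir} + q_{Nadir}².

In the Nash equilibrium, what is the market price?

185.8

Mine Mesa's profit: π = q_{Mesa}(341 − 2(q_{Mesa} + q_{Nadir})) − 85q_{Mesa}.
∂π/∂q_{Mesa} = 256 − 4q_{Mesa} − 2q_{Nadir} = 0, so q_{Mesa} = 64 − 0.5q_{Nadir}.
For Nadir: ∂π/∂q_{Nadir} = 264 − 6q_{Nadir} − 2q_{Mesa} = 0 ⇒ q_{Nadir} = 44 − (1/3)q_{Mesa}.
Plugging q_{Nadir} into Mesa's best response: q_{Mesa} = 64 − 0.5(44 − (1/3)q_{Mesa}) ⇒ (5/6)q_{Mesa} = 42, so q_{Mesa} = 50.4.
Then q_{Nadir} = 44 − (1/3)·50.4 = 27.2.
Equilibrium price: P = 341 − 2·77.6 = 185.8.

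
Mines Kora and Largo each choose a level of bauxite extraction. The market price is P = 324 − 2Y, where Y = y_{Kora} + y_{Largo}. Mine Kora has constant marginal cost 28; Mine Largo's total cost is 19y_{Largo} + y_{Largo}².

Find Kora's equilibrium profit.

6797.78

Mine Kora's profit: π = y_{Kora}(324 − 2(y_{Kora} + y_{Largo})) − 28y_{Kora}.
∂π/∂y_{Kora} = 296 − 4y_{Kora} − 2y_{Largo} = 0, so y_{Kora} = 74 − 0.5y_{Largo}.
For Largo: ∂π/∂y_{Largo} = 305 − 6y_{Largo} − 2y_{Kora} = 0 ⇒ y_{Largo} = 305/6 − (1/3)y_{Kora}.
Plugging y_{Largo} into Kora's best response: y_{Kora} = 74 − 0.5(305/6 − (1/3)y_{Kora}) ⇒ (5/6)y_{Kora} = 583/12, so y_{Kora} = 58.3.
Then y_{Largo} = 305/6 − (1/3)·58.3 = 31.4.
Price P = 324 − 2·89.7 = 144.6.
Kora's profit: (144.6 − 28)·58.3 = 6797.78.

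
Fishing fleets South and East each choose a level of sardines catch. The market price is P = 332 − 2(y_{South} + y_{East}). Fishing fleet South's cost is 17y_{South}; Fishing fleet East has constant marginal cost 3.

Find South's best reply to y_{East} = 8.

Fishing fleet South's profit: π = y_{South}(332 − 2(y_{South} + y_{East})) − 17y_{South}.
∂π/∂y_{South} = 315 − 4y_{South} − 2y_{East} = 0, so y_{South} = 78.75 − 0.5y_{East}.
At y_{East} = 8: y_{South} = 78.75 − 0.5·8 = 74.75.

74.75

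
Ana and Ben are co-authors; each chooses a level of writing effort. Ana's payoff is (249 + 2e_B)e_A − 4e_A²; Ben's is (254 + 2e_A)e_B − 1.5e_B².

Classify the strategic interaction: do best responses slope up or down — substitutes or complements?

Expanding Ana's payoff: 249e_A + 2e_Be_A − 4e_A².
∂π/∂e_A = 249 + 2e_B − 8e_A = 0, so e_A = 31.125 + 0.25e_B.
The best-response slope de_A/de_B = 0.25 > 0: the reaction function is upward-sloping, so the choices are strategic complements.

strategic complements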